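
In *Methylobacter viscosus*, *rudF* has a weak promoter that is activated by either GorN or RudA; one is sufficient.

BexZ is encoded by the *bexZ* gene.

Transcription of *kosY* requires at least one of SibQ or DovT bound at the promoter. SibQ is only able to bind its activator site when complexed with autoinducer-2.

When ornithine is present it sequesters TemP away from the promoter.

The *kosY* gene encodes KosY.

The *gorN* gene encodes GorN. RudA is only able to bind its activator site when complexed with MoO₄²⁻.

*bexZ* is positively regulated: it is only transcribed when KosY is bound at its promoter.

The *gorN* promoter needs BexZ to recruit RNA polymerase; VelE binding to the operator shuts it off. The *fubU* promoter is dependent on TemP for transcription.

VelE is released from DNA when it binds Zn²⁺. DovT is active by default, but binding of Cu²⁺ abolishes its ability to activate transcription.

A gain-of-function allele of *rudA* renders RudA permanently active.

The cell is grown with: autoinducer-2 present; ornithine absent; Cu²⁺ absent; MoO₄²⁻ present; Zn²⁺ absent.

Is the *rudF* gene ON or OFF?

Autoinducer-2 is present, so SibQ is active.
Cu²⁺ is absent, so DovT is active.
Activator SibQ is present, so *kosY* is transcribed.
So KosY is produced and active.
No repressor is bound and KosY is active, so *bexZ* is transcribed.
So BexZ is produced and active.
Zn²⁺ is absent, so VelE is active.
With repressor VelE bound, *gorN* is not transcribed.
So GorN is not produced.
RudA is constitutively active in this strain.
Activator RudA is present, so *rudF* is transcribed.

ON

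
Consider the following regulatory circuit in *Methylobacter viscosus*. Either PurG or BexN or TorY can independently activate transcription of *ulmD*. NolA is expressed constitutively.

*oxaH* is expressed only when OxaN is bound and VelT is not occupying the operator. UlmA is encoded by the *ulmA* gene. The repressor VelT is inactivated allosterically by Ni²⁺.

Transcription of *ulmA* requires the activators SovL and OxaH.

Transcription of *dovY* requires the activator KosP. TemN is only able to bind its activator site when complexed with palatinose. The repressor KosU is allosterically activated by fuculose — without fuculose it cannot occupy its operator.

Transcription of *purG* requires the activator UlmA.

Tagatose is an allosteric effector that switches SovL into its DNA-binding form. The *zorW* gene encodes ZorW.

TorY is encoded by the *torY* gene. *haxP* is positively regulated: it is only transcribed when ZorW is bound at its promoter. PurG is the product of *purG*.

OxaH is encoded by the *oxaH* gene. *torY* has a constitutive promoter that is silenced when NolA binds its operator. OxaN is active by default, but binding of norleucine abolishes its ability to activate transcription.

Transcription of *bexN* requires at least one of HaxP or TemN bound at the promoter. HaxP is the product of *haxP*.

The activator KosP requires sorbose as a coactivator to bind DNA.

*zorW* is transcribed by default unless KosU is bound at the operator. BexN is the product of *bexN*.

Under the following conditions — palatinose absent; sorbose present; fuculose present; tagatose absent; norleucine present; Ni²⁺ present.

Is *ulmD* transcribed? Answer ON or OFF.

OFF

Tagatose is absent, so SovL is inactive.
Ni²⁺ is present, so VelT is inactive.
Norleucine is present, so OxaN is inactive.
Required activator OxaN is absent, so *oxaH* is not transcribed.
So OxaH is not produced.
Required activator SovL is absent, so *ulmA* is not transcribed.
So UlmA is not produced.
Required activator UlmA is absent, so *purG* is not transcribed.
So PurG is not produced.
Fuculose is present, so KosU is active.
With repressor KosU bound, *zorW* is not transcribed.
So ZorW is not produced.
Required activator ZorW is absent, so *haxP* is not transcribed.
So HaxP is not produced.
Palatinose is absent, so TemN is inactive.
No activator is available at the *bexN* promoter, so *bexN* is not transcribed.
So BexN is not produced.
NolA is produced constitutively and is active.
With repressor NolA bound, *torY* is not transcribed.
So TorY is not produced.
No activator is available at the *ulmD* promoter, so *ulmD* is not transcribed.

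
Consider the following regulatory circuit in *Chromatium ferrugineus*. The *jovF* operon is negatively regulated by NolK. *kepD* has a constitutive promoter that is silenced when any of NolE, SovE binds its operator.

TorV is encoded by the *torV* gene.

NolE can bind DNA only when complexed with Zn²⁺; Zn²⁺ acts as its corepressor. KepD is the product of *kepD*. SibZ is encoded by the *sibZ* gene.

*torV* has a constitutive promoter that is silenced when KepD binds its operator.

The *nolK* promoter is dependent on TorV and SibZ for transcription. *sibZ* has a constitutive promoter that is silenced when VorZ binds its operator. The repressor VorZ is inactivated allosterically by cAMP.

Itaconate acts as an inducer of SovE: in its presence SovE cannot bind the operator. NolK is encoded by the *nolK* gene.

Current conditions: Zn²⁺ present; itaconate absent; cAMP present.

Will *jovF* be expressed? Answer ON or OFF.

Zn²⁺ is present, so NolE is active.
Itaconate is absent, so SovE is active.
With repressor NolE bound, *kepD* is not transcribed.
So KepD is not produced.
With no repressor bound, *torV* is transcribed.
So TorV is produced and active.
cAMP is present, so VorZ is inactive.
With no repressor bound, *sibZ* is transcribed.
So SibZ is produced and active.
No repressor is bound and TorV and SibZ are active, so *nolK* is transcribed.
So NolK is produced and active.
With repressor NolK bound, *jovF* is not transcribed.

OFF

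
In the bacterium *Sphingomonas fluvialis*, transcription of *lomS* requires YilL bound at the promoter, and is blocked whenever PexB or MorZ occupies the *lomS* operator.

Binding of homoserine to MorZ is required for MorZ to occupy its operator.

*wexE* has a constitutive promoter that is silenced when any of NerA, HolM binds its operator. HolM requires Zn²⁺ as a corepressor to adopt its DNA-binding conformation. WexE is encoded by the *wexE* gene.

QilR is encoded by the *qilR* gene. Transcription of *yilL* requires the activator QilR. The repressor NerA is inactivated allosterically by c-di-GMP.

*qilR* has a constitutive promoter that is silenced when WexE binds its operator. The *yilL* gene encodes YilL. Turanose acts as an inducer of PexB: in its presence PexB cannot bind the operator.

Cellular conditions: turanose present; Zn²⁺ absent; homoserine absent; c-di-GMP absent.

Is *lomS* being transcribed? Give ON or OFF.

ON

Turanose is present, so PexB is inactive.
Homoserine is absent, so MorZ is inactive.
c-di-GMP is absent, so NerA is active.
Zn²⁺ is absent, so HolM is inactive.
With repressor NerA bound, *wexE* is not transcribed.
So WexE is not produced.
With no repressor bound, *qilR* is transcribed.
So QilR is produced and active.
No repressor is bound and QilR is active, so *yilL* is transcribed.
So YilL is produced and active.
No repressor is bound and YilL is active, so *lomS* is transcribed.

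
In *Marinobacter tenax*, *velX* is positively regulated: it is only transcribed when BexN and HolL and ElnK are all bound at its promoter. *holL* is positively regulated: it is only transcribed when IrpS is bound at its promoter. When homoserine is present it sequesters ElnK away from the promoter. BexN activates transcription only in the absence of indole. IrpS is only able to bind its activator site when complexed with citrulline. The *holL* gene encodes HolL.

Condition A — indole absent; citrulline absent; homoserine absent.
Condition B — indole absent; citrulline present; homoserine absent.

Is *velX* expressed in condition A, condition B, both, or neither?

B only

Condition A:
Indole is absent, so BexN is active.
Citrulline is absent, so IrpS is inactive.
Required activator IrpS is absent, so *holL* is not transcribed.
So HolL is not produced.
Homoserine is absent, so ElnK is active.
Required activator HolL is absent, so *velX* is not transcribed.
→ *velX* is OFF in A.
Condition B:
Indole is absent, so BexN is active.
Citrulline is present, so IrpS is active.
No repressor is bound and IrpS is active, so *holL* is transcribed.
So HolL is produced and active.
Homoserine is absent, so ElnK is active.
No repressor is bound and BexN and HolL and ElnK are active, so *velX* is transcribed.
→ *velX* is ON in B.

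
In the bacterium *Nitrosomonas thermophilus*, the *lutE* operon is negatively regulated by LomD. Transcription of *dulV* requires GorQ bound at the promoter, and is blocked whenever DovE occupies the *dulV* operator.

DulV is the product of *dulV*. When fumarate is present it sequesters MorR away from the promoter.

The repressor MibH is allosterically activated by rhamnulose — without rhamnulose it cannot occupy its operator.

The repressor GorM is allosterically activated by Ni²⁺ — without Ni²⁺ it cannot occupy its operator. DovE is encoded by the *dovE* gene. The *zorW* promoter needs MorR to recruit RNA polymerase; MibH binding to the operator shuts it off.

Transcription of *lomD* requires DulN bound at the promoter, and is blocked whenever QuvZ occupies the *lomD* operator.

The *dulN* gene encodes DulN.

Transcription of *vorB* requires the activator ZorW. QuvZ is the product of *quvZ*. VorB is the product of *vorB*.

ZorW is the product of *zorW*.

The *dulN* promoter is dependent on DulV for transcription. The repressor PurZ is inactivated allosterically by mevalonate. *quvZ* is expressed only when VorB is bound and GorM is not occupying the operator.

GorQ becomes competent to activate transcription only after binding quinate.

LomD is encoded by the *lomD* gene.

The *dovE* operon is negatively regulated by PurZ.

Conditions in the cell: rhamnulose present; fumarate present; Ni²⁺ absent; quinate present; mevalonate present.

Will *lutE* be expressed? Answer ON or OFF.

ON

Mevalonate is present, so PurZ is inactive.
With no repressor bound, *dovE* is transcribed.
So DovE is produced and active.
Quinate is present, so GorQ is active.
With repressor DovE bound, *dulV* is not transcribed.
So DulV is not produced.
Required activator DulV is absent, so *dulN* is not transcribed.
So DulN is not produced.
Fumarate is present, so MorR is inactive.
Rhamnulose is present, so MibH is active.
With repressor MibH bound, *zorW* is not transcribed.
So ZorW is not produced.
Required activator ZorW is absent, so *vorB* is not transcribed.
So VorB is not produced.
Ni²⁺ is absent, so GorM is inactive.
Required activator VorB is absent, so *quvZ* is not transcribed.
So QuvZ is not produced.
Required activator DulN is absent, so *lomD* is not transcribed.
So LomD is not produced.
With no repressor bound, *lutE* is transcribed.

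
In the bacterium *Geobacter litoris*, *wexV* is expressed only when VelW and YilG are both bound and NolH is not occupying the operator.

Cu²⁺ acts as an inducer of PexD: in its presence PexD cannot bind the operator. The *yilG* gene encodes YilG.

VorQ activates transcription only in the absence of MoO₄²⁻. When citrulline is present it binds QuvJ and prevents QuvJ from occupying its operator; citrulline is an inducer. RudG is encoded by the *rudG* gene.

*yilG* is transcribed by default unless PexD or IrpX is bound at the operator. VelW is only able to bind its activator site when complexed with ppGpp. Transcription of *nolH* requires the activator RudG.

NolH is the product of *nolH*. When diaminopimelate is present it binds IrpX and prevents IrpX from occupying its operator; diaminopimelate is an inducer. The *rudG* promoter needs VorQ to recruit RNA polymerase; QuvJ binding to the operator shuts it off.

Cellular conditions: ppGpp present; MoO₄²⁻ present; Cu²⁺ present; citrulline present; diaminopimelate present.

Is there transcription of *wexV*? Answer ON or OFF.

MoO₄²⁻ is present, so VorQ is inactive.
Citrulline is present, so QuvJ is inactive.
Required activator VorQ is absent, so *rudG* is not transcribed.
So RudG is not produced.
Required activator RudG is absent, so *nolH* is not transcribed.
So NolH is not produced.
ppGpp is present, so VelW is active.
Cu²⁺ is present, so PexD is inactive.
Diaminopimelate is present, so IrpX is inactive.
With no repressor bound, *yilG* is transcribed.
So YilG is produced and active.
No repressor is bound and VelW and YilG are active, so *wexV* is transcribed.

ON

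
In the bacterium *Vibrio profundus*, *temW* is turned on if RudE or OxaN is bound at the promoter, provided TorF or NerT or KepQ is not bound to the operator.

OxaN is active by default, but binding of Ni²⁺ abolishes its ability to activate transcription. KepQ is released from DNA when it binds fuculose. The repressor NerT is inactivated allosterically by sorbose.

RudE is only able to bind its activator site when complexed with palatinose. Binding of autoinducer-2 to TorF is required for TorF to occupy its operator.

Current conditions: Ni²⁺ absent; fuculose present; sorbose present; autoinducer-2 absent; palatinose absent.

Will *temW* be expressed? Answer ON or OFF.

ON

Autoinducer-2 is absent, so TorF is inactive.
Sorbose is present, so NerT is inactive.
Fuculose is present, so KepQ is inactive.
Palatinose is absent, so RudE is inactive.
Ni²⁺ is absent, so OxaN is active.
Activator OxaN is present, so *temW* is transcribed.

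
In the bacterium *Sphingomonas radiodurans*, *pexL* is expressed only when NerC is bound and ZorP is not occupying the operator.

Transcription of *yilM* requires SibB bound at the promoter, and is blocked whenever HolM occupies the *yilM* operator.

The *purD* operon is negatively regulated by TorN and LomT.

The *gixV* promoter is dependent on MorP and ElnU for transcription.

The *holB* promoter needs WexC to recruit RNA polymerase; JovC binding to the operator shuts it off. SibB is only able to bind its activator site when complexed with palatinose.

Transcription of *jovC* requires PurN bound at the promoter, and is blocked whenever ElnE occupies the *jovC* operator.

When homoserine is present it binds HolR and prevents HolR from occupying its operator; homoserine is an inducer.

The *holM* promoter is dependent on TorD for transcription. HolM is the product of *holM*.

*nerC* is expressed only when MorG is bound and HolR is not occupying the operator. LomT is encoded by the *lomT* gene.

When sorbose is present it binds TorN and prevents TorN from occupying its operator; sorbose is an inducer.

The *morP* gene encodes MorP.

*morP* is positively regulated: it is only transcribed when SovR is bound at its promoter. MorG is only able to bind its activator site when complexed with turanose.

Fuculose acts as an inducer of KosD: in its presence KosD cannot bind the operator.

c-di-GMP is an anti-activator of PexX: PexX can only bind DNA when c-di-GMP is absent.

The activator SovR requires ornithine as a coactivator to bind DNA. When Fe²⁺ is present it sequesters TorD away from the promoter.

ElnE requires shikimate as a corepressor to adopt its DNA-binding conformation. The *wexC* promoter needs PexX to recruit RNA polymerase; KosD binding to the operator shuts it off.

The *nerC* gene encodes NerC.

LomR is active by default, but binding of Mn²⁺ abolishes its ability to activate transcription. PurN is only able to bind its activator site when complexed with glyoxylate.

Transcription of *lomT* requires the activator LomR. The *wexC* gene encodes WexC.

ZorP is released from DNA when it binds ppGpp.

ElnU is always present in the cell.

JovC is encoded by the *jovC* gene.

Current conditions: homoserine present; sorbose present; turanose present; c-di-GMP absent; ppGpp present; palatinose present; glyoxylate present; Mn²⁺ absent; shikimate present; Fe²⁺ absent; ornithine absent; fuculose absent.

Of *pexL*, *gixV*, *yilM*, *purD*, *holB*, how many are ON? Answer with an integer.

Turanose is present, so MorG is active.
Homoserine is present, so HolR is inactive.
No repressor is bound and MorG is active, so *nerC* is transcribed.
So NerC is produced and active.
ppGpp is present, so ZorP is inactive.
No repressor is bound and NerC is active, so *pexL* is transcribed.
→ *pexL* is ON.
Ornithine is absent, so SovR is inactive.
Required activator SovR is absent, so *morP* is not transcribed.
So MorP is not produced.
ElnU is produced constitutively and is active.
Required activator MorP is absent, so *gixV* is not transcribed.
→ *gixV* is OFF.
Fe²⁺ is absent, so TorD is active.
No repressor is bound and TorD is active, so *holM* is transcribed.
So HolM is produced and active.
Palatinose is present, so SibB is active.
With repressor HolM bound, *yilM* is not transcribed.
→ *yilM* is OFF.
Sorbose is present, so TorN is inactive.
Mn²⁺ is absent, so LomR is active.
No repressor is bound and LomR is active, so *lomT* is transcribed.
So LomT is produced and active.
With repressor LomT bound, *purD* is not transcribed.
→ *purD* is OFF.
c-di-GMP is absent, so PexX is active.
Fuculose is absent, so KosD is active.
With repressor KosD bound, *wexC* is not transcribed.
So WexC is not produced.
Shikimate is present, so ElnE is active.
Glyoxylate is present, so PurN is active.
With repressor ElnE bound, *jovC* is not transcribed.
So JovC is not produced.
Required activator WexC is absent, so *holB* is not transcribed.
→ *holB* is OFF.
1 of the 5 genes is transcribed.

1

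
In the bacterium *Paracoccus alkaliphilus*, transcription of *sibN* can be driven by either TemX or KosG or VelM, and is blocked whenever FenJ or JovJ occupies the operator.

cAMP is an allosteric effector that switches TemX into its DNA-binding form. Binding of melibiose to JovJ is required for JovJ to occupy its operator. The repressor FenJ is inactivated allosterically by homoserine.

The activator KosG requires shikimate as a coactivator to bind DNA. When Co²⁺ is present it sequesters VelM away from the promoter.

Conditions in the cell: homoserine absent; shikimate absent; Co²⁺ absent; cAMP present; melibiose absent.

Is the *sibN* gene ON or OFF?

OFF

Homoserine is absent, so FenJ is active.
cAMP is present, so TemX is active.
Shikimate is absent, so KosG is inactive.
Melibiose is absent, so JovJ is inactive.
Co²⁺ is absent, so VelM is active.
With repressor FenJ bound, *sibN* is not transcribed.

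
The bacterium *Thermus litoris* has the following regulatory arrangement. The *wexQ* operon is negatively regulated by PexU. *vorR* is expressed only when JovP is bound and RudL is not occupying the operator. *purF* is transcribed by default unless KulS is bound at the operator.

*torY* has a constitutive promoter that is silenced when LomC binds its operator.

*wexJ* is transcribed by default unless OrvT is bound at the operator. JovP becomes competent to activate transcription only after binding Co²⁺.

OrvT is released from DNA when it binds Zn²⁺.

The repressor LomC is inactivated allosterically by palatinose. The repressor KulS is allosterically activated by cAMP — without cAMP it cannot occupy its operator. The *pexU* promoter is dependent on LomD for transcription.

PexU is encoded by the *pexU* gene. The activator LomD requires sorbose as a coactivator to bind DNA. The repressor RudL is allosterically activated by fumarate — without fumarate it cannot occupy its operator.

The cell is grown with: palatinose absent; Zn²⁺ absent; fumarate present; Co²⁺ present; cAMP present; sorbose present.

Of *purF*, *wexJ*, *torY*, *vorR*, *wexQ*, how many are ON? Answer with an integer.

0

cAMP is present, so KulS is active.
With repressor KulS bound, *purF* is not transcribed.
→ *purF* is OFF.
Zn²⁺ is absent, so OrvT is active.
With repressor OrvT bound, *wexJ* is not transcribed.
→ *wexJ* is OFF.
Palatinose is absent, so LomC is active.
With repressor LomC bound, *torY* is not transcribed.
→ *torY* is OFF.
Co²⁺ is present, so JovP is active.
Fumarate is present, so RudL is active.
With repressor RudL bound, *vorR* is not transcribed.
→ *vorR* is OFF.
Sorbose is present, so LomD is active.
No repressor is bound and LomD is active, so *pexU* is transcribed.
So PexU is produced and active.
With repressor PexU bound, *wexQ* is not transcribed.
→ *wexQ* is OFF.
0 of the 5 genes are transcribed.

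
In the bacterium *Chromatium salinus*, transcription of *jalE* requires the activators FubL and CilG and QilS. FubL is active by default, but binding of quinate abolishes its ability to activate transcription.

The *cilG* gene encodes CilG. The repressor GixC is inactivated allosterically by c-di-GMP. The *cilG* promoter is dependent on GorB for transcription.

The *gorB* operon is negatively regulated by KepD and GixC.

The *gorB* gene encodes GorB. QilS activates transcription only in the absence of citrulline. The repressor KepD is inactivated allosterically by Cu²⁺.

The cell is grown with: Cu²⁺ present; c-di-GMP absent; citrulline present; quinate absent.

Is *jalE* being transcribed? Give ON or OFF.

OFF

Quinate is absent, so FubL is active.
Cu²⁺ is present, so KepD is inactive.
c-di-GMP is absent, so GixC is active.
With repressor GixC bound, *gorB* is not transcribed.
So GorB is not produced.
Required activator GorB is absent, so *cilG* is not transcribed.
So CilG is not produced.
Citrulline is present, so QilS is inactive.
Required activator CilG is absent, so *jalE* is not transcribed.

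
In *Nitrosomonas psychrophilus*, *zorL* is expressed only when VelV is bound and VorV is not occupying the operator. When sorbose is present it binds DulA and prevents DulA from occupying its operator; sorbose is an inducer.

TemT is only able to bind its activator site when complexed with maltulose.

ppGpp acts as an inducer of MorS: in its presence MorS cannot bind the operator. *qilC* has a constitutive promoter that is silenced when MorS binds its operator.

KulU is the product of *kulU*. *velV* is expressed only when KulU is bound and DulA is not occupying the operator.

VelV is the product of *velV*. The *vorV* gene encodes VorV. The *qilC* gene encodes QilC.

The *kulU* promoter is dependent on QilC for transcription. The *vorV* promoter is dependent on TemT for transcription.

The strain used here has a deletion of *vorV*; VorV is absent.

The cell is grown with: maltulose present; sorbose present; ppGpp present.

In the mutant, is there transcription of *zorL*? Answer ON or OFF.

VorV is non-functional in this strain, so it has no effect.
ppGpp is present, so MorS is inactive.
With no repressor bound, *qilC* is transcribed.
So QilC is produced and active.
No repressor is bound and QilC is active, so *kulU* is transcribed.
So KulU is produced and active.
Sorbose is present, so DulA is inactive.
No repressor is bound and KulU is active, so *velV* is transcribed.
So VelV is produced and active.
No repressor is bound and VelV is active, so *zorL* is transcribed.

ON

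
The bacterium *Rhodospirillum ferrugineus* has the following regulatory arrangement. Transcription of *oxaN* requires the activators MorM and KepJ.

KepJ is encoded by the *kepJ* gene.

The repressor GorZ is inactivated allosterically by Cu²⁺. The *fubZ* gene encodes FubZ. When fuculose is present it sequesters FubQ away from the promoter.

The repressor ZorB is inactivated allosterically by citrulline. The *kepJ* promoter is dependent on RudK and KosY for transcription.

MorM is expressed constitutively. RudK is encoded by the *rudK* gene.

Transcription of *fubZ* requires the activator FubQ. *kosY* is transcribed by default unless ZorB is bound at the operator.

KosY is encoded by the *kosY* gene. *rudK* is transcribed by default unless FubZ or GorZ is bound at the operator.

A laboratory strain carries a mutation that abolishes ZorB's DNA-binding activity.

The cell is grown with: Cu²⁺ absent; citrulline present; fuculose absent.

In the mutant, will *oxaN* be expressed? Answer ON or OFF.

MorM is produced constitutively and is active.
Fuculose is absent, so FubQ is active.
No repressor is bound and FubQ is active, so *fubZ* is transcribed.
So FubZ is produced and active.
Cu²⁺ is absent, so GorZ is active.
With repressor FubZ bound, *rudK* is not transcribed.
So RudK is not produced.
ZorB is non-functional in this strain, so it has no effect.
With no repressor bound, *kosY* is transcribed.
So KosY is produced and active.
Required activator RudK is absent, so *kepJ* is not transcribed.
So KepJ is not produced.
Required activator KepJ is absent, so *oxaN* is not transcribed.

OFF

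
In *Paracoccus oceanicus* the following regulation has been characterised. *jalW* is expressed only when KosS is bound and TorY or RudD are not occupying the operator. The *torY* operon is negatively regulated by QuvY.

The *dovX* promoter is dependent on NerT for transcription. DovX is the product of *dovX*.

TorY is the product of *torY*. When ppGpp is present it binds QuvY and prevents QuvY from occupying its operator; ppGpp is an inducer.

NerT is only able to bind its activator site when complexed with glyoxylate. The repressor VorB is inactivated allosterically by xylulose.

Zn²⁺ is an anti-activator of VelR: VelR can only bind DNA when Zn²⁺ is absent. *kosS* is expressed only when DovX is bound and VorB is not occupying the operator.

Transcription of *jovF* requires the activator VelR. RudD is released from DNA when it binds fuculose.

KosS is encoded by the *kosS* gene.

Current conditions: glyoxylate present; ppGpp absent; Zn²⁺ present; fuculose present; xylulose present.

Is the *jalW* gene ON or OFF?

ON

ppGpp is absent, so QuvY is active.
With repressor QuvY bound, *torY* is not transcribed.
So TorY is not produced.
Xylulose is present, so VorB is inactive.
Glyoxylate is present, so NerT is active.
No repressor is bound and NerT is active, so *dovX* is transcribed.
So DovX is produced and active.
No repressor is bound and DovX is active, so *kosS* is transcribed.
So KosS is produced and active.
Fuculose is present, so RudD is inactive.
No repressor is bound and KosS is active, so *jalW* is transcribed.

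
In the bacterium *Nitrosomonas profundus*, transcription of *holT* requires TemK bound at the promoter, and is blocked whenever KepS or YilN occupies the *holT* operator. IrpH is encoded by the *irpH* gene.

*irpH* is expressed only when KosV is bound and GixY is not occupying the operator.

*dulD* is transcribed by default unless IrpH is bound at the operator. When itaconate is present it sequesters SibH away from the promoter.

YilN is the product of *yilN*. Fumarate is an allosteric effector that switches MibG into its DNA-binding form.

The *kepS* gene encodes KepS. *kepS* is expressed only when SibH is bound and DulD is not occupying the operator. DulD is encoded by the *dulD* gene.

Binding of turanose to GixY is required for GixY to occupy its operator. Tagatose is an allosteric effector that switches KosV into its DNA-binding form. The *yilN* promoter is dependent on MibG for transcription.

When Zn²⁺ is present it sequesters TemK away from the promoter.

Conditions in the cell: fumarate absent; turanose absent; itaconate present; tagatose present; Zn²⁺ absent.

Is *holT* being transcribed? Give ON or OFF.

ON

Itaconate is present, so SibH is inactive.
Tagatose is present, so KosV is active.
Turanose is absent, so GixY is inactive.
No repressor is bound and KosV is active, so *irpH* is transcribed.
So IrpH is produced and active.
With repressor IrpH bound, *dulD* is not transcribed.
So DulD is not produced.
Required activator SibH is absent, so *kepS* is not transcribed.
So KepS is not produced.
Fumarate is absent, so MibG is inactive.
Required activator MibG is absent, so *yilN* is not transcribed.
So YilN is not produced.
Zn²⁺ is absent, so TemK is active.
No repressor is bound and TemK is active, so *holT* is transcribed.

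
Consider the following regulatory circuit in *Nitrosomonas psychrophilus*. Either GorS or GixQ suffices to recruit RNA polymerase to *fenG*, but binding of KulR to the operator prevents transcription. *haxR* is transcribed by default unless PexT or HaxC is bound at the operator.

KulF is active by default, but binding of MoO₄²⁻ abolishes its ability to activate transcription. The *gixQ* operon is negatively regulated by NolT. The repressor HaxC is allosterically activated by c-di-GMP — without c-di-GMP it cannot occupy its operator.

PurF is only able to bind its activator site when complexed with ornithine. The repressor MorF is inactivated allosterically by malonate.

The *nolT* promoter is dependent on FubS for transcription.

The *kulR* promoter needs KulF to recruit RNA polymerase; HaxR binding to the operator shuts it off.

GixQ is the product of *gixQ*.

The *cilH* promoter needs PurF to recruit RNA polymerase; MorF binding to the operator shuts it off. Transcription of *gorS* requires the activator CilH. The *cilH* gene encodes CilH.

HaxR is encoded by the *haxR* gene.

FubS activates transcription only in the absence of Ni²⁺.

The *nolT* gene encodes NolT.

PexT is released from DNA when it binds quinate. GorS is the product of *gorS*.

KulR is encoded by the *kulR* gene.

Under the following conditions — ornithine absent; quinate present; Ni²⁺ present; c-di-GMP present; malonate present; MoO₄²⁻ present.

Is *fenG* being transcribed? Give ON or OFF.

ON

MoO₄²⁻ is present, so KulF is inactive.
Quinate is present, so PexT is inactive.
c-di-GMP is present, so HaxC is active.
With repressor HaxC bound, *haxR* is not transcribed.
So HaxR is not produced.
Required activator KulF is absent, so *kulR* is not transcribed.
So KulR is not produced.
Ornithine is absent, so PurF is inactive.
Malonate is present, so MorF is inactive.
Required activator PurF is absent, so *cilH* is not transcribed.
So CilH is not produced.
Required activator CilH is absent, so *gorS* is not transcribed.
So GorS is not produced.
Ni²⁺ is present, so FubS is inactive.
Required activator FubS is absent, so *nolT* is not transcribed.
So NolT is not produced.
With no repressor bound, *gixQ* is transcribed.
So GixQ is produced and active.
Activator GixQ is present, so *fenG* is transcribed.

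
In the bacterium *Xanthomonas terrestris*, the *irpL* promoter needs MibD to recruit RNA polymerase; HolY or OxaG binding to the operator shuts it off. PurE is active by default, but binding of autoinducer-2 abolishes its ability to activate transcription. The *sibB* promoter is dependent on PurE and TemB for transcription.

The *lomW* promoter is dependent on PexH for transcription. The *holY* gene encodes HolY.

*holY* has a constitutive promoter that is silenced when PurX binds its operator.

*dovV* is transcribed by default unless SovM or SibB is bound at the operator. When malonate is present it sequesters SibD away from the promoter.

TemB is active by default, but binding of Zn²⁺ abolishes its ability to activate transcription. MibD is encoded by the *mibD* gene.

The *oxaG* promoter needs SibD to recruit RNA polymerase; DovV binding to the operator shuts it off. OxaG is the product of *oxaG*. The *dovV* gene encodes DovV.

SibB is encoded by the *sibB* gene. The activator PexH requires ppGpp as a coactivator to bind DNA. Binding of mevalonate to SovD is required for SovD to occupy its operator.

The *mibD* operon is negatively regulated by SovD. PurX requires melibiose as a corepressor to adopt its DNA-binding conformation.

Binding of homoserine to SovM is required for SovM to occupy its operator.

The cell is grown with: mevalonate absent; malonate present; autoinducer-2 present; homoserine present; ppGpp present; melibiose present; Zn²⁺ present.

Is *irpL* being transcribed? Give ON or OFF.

ON

Melibiose is present, so PurX is active.
With repressor PurX bound, *holY* is not transcribed.
So HolY is not produced.
Mevalonate is absent, so SovD is inactive.
With no repressor bound, *mibD* is transcribed.
So MibD is produced and active.
Malonate is present, so SibD is inactive.
Homoserine is present, so SovM is active.
Autoinducer-2 is present, so PurE is inactive.
Zn²⁺ is present, so TemB is inactive.
Required activator PurE is absent, so *sibB* is not transcribed.
So SibB is not produced.
With repressor SovM bound, *dovV* is not transcribed.
So DovV is not produced.
Required activator SibD is absent, so *oxaG* is not transcribed.
So OxaG is not produced.
No repressor is bound and MibD is active, so *irpL* is transcribed.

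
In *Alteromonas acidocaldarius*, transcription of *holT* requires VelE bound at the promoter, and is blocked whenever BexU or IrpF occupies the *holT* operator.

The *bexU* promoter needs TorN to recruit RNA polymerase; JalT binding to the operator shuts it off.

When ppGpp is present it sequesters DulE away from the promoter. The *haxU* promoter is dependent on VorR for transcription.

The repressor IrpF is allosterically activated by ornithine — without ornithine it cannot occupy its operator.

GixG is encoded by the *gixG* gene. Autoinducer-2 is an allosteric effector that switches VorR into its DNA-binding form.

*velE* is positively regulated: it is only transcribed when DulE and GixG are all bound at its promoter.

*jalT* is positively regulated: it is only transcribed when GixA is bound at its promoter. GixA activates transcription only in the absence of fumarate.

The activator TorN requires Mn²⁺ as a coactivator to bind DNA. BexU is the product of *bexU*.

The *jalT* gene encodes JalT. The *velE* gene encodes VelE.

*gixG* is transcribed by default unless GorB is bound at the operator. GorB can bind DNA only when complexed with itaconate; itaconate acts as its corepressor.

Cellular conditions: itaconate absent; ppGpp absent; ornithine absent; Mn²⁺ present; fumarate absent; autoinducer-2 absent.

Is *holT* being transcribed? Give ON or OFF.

ON

ppGpp is absent, so DulE is active.
Itaconate is absent, so GorB is inactive.
With no repressor bound, *gixG* is transcribed.
So GixG is produced and active.
No repressor is bound and DulE and GixG are active, so *velE* is transcribed.
So VelE is produced and active.
Mn²⁺ is present, so TorN is active.
Fumarate is absent, so GixA is active.
No repressor is bound and GixA is active, so *jalT* is transcribed.
So JalT is produced and active.
With repressor JalT bound, *bexU* is not transcribed.
So BexU is not produced.
Ornithine is absent, so IrpF is inactive.
No repressor is bound and VelE is active, so *holT* is transcribed.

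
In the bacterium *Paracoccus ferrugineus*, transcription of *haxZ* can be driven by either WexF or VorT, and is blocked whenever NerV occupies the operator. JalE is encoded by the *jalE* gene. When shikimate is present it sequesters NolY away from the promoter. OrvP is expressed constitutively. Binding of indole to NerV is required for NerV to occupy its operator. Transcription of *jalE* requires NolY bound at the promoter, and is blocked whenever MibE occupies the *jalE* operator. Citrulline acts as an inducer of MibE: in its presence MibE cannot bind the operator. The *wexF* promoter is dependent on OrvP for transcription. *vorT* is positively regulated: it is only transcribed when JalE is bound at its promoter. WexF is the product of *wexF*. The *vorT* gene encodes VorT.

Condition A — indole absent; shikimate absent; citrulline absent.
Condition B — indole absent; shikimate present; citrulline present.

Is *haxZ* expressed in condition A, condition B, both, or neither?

Condition A:
OrvP is produced constitutively and is active.
No repressor is bound and OrvP is active, so *wexF* is transcribed.
So WexF is produced and active.
Indole is absent, so NerV is inactive.
Shikimate is absent, so NolY is active.
Citrulline is absent, so MibE is active.
With repressor MibE bound, *jalE* is not transcribed.
So JalE is not produced.
Required activator JalE is absent, so *vorT* is not transcribed.
So VorT is not produced.
Activator WexF is present, so *haxZ* is transcribed.
→ *haxZ* is ON in A.
Condition B:
OrvP is produced constitutively and is active.
No repressor is bound and OrvP is active, so *wexF* is transcribed.
So WexF is produced and active.
Indole is absent, so NerV is inactive.
Shikimate is present, so NolY is inactive.
Citrulline is present, so MibE is inactive.
Required activator NolY is absent, so *jalE* is not transcribed.
So JalE is not produced.
Required activator JalE is absent, so *vorT* is not transcribed.
So VorT is not produced.
Activator WexF is present, so *haxZ* is transcribed.
→ *haxZ* is ON in B.

both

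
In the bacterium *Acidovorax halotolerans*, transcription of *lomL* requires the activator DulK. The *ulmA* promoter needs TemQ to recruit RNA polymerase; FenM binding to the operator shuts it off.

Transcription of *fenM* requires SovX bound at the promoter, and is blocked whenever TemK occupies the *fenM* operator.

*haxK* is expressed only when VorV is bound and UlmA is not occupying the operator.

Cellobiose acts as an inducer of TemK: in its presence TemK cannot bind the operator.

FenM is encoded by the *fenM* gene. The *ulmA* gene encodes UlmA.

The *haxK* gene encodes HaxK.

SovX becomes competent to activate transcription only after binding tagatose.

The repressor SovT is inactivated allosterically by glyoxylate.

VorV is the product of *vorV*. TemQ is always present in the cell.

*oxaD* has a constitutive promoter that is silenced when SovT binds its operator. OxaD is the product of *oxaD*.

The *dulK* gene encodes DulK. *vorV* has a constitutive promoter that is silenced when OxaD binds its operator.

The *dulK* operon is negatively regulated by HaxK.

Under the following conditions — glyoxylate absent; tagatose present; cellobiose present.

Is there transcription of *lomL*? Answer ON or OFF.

OFF

Cellobiose is present, so TemK is inactive.
Tagatose is present, so SovX is active.
No repressor is bound and SovX is active, so *fenM* is transcribed.
So FenM is produced and active.
TemQ is produced constitutively and is active.
With repressor FenM bound, *ulmA* is not transcribed.
So UlmA is not produced.
Glyoxylate is absent, so SovT is active.
With repressor SovT bound, *oxaD* is not transcribed.
So OxaD is not produced.
With no repressor bound, *vorV* is transcribed.
So VorV is produced and active.
No repressor is bound and VorV is active, so *haxK* is transcribed.
So HaxK is produced and active.
With repressor HaxK bound, *dulK* is not transcribed.
So DulK is not produced.
Required activator DulK is absent, so *lomL* is not transcribed.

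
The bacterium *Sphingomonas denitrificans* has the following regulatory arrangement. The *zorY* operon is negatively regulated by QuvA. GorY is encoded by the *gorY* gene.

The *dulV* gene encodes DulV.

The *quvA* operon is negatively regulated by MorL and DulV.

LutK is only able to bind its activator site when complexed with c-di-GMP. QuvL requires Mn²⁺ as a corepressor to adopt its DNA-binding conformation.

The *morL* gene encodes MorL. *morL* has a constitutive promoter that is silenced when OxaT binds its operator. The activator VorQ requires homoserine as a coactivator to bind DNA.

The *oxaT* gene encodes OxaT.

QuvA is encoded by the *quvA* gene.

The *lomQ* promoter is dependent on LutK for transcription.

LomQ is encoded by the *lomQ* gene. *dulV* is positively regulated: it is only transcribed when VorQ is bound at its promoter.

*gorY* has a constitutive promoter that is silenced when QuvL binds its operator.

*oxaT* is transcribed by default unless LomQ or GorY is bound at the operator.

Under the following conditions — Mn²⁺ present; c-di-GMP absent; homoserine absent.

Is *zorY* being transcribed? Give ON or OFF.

c-di-GMP is absent, so LutK is inactive.
Required activator LutK is absent, so *lomQ* is not transcribed.
So LomQ is not produced.
Mn²⁺ is present, so QuvL is active.
With repressor QuvL bound, *gorY* is not transcribed.
So GorY is not produced.
With no repressor bound, *oxaT* is transcribed.
So OxaT is produced and active.
With repressor OxaT bound, *morL* is not transcribed.
So MorL is not produced.
Homoserine is absent, so VorQ is inactive.
Required activator VorQ is absent, so *dulV* is not transcribed.
So DulV is not produced.
With no repressor bound, *quvA* is transcribed.
So QuvA is produced and active.
With repressor QuvA bound, *zorY* is not transcribed.

OFF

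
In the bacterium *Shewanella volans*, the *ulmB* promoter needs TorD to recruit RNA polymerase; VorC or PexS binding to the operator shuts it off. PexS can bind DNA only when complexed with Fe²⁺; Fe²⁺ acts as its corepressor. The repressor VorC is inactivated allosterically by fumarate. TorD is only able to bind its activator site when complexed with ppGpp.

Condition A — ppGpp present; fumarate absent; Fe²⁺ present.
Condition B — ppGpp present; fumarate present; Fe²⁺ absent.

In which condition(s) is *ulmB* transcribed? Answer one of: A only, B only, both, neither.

B only

Condition A:
ppGpp is present, so TorD is active.
Fumarate is absent, so VorC is active.
Fe²⁺ is present, so PexS is active.
With repressor VorC bound, *ulmB* is not transcribed.
→ *ulmB* is OFF in A.
Condition B:
ppGpp is present, so TorD is active.
Fumarate is present, so VorC is inactive.
Fe²⁺ is absent, so PexS is inactive.
No repressor is bound and TorD is active, so *ulmB* is transcribed.
→ *ulmB* is ON in B.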